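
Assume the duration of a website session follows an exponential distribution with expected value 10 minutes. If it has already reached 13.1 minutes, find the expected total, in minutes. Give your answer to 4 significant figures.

The rate is λ = 1/10 = 0.1 per minute.
By memorylessness, E[X | X > 13.1] = 13.1 + 1/λ = 13.1 + 10 = 23.1 minutes.

23.10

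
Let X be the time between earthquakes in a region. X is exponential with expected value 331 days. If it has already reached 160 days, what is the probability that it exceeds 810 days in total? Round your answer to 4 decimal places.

The rate is λ = 1/331 = 0.00302115 per day.
By the memoryless property, P(X > 160+650 | X > 160) = P(X > 650).
P(X > 650) = e^(−1.9637) ≈ 0.1403.

0.1403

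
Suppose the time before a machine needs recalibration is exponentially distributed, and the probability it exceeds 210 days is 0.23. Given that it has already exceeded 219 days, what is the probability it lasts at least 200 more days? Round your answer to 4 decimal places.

From e^(−λ·210) = 0.23, λ = −ln(0.23)/210 = 0.00699846.
Memoryless: P(X > 219+200 | X > 219) = P(X > 200) = e^(−0.00699846·200) ≈ 0.2467.

0.2467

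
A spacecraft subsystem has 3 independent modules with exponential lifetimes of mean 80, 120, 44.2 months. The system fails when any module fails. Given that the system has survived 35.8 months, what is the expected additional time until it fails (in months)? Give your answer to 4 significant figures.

23.01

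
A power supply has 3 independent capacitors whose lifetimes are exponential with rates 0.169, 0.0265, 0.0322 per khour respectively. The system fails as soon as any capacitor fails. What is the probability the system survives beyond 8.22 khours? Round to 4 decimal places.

0.1539

The time to first failure is exponential with rate Σλ = 0.169 + 0.0265 + 0.0322 = 0.2277.
P(min > 8.22) = e^(−0.2277·8.22) = e^(−1.8717) ≈ 0.1539.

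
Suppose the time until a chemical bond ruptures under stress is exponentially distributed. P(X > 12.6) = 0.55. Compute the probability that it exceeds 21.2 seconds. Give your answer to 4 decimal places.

e^(−λ·12.6) = 0.55 ⇒ λ = −ln(0.55)/12.6 = 0.0474474.
P(X > 21.2) = e^(−0.0474474·21.2) = e^(−1.0059) ≈ 0.3657.

0.3657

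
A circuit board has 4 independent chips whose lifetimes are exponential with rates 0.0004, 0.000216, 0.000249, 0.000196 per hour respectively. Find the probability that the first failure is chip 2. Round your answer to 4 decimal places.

0.2036

The time to first failure is exponential with rate Σλ = 0.0004 + 0.000216 + 0.000249 + 0.000196 = 0.001061.
P(chip 2 first) = λ_2/Σλ = 0.000216/0.001061 ≈ 0.2036.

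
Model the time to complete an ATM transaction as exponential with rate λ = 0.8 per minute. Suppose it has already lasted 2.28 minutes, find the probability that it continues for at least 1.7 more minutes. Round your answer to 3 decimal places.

P(X > s+t | X > s) = e^(−λ(s+t))/e^(−λs) = e^(−λt), independent of s = 2.28.
P(X > 1.7) = e^(−1.36) ≈ 0.257.

0.257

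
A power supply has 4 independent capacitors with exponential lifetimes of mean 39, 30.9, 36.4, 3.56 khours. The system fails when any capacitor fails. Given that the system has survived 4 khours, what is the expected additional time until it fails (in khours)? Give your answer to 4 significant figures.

2.729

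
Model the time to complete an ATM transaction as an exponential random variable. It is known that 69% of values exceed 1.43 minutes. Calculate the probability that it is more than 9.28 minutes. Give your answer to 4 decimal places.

0.0900

e^(−λ·1.43) = 0.69 ⇒ λ = −ln(0.69)/1.43 = 0.259485.
P(X > 9.28) = e^(−0.259485·9.28) = e^(−2.408) ≈ 0.0900.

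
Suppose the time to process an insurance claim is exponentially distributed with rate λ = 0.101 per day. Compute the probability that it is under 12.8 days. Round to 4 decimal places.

P(X ≤ 12.8) = 1 − e^(−λ·12.8) = 1 − e^(−1.2928) ≈ 0.7255.

0.7255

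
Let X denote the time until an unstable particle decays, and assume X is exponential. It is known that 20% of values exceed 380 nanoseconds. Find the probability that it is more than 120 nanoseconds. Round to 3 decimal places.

0.602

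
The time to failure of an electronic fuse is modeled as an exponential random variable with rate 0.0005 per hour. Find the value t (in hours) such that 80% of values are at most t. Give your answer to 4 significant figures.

3219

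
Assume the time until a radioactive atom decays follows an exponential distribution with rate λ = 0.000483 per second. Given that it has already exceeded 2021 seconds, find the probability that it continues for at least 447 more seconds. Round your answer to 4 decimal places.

The exponential is memoryless, so the remaining time is again Exp(λ): the condition X > 2021 is irrelevant.
P(X > 447) = e^(−0.2159) ≈ 0.8058.

0.8058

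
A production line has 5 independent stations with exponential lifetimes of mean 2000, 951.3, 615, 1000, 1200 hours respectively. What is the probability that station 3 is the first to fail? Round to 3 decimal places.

Rates: λ_i = 1/mean_i → 0.0005, 0.00105119, 0.00162602, 0.001, 0.000833333; Σλ = 0.00501054.
P(station 3 first) = λ_3/Σλ = 0.00162602/0.00501054 ≈ 0.325.

0.325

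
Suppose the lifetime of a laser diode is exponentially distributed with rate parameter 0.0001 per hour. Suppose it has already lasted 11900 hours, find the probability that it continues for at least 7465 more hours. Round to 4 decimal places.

The exponential is memoryless, so the remaining time is again Exp(λ): the condition X > 11900 is irrelevant.
P(X > 7465) = e^(−0.7465) ≈ 0.4740.

0.4740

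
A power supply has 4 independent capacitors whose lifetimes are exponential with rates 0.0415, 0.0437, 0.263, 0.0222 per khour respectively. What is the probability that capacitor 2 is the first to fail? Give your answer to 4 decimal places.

The time to first failure is exponential with rate Σλ = 0.0415 + 0.0437 + 0.263 + 0.0222 = 0.3704.
P(capacitor 2 first) = λ_2/Σλ = 0.0437/0.3704 ≈ 0.1180.

0.1180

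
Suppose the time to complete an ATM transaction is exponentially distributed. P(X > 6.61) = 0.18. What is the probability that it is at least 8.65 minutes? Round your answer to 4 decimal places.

e^(−λ·6.61) = 0.18 ⇒ λ = −ln(0.18)/6.61 = 0.259425.
P(X > 8.65) = e^(−0.259425·8.65) = e^(−2.244) ≈ 0.1060.

0.1060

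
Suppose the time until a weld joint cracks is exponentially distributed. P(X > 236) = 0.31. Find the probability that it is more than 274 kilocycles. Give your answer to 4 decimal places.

e^(−λ·236) = 0.31 ⇒ λ = −ln(0.31)/236 = 0.00496264.
P(X > 274) = e^(−0.00496264·274) = e^(−1.3598) ≈ 0.2567.

0.2567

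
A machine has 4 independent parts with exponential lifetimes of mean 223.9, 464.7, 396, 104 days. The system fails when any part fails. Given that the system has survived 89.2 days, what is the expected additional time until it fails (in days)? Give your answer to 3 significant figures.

53.3

First-failure rate Σλ = 1/223.9 + 1/464.7 + 1/396 + 1/104 = 0.0187588.
By memorylessness the expected residual is 1/Σλ = 53.3082 days, regardless of the 89.2 already elapsed.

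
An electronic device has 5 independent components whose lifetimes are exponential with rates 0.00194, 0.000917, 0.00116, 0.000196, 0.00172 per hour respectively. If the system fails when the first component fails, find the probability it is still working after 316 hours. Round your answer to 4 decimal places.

The time to first failure is exponential with rate Σλ = 0.00194 + 0.000917 + 0.00116 + 0.000196 + 0.00172 = 0.005933.
P(min > 316) = e^(−0.005933·316) = e^(−1.8748) ≈ 0.1534.

0.1534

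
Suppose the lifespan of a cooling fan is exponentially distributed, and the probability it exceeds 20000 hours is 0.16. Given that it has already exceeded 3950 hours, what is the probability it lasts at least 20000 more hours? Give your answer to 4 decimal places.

From e^(−λ·20000) = 0.16, λ = −ln(0.16)/20000 = 0.0000916291.
Memoryless: P(X > 3950+20000 | X > 3950) = P(X > 20000) = e^(−0.0000916291·20000) ≈ 0.1600.

0.1600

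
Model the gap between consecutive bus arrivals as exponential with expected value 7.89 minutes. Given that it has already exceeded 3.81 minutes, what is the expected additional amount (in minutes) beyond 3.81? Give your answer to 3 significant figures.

7.89

The rate is λ = 1/7.89 = 0.126743 per minute.
By memorylessness, the remaining amount past any threshold is again Exp(λ) with mean 1/λ = 7.89 minutes.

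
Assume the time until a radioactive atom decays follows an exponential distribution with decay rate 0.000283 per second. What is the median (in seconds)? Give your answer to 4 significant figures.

Set 1 − e^(−λt) = 0.5, so t = −ln(0.5)/λ = 0.69315/0.000283 ≈ 2449.28 seconds.

2449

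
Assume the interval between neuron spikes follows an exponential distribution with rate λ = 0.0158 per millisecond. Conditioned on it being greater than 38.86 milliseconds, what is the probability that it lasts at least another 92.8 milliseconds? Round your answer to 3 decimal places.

0.231

By the memoryless property, P(X > 38.86+92.8 | X > 38.86) = P(X > 92.8).
P(X > 92.8) = e^(−1.4662) ≈ 0.231.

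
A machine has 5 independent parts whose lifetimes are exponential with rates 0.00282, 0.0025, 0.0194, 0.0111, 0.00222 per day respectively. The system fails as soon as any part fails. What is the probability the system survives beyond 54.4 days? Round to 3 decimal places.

The time to first failure is exponential with rate Σλ = 0.00282 + 0.0025 + 0.0194 + 0.0111 + 0.00222 = 0.03804.
P(min > 54.4) = e^(−0.03804·54.4) = e^(−2.0694) ≈ 0.126.

0.126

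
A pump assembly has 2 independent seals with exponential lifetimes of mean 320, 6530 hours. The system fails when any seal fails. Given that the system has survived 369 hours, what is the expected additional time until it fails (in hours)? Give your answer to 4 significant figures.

305.1

First-failure rate Σλ = 1/320 + 1/6530 = 0.00327814.
By memorylessness the expected residual is 1/Σλ = 305.051 hours, regardless of the 369 already elapsed.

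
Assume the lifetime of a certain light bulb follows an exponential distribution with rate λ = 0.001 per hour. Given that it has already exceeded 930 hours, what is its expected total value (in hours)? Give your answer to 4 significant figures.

1930

By memorylessness, E[X | X > 930] = 930 + 1/λ = 930 + 1000 = 1930 hours.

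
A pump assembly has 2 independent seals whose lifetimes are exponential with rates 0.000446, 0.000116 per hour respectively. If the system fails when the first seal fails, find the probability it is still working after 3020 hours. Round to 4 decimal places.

The time to first failure is exponential with rate Σλ = 0.000446 + 0.000116 = 0.000562.
P(min > 3020) = e^(−0.000562·3020) = e^(−1.6972) ≈ 0.1832.

0.1832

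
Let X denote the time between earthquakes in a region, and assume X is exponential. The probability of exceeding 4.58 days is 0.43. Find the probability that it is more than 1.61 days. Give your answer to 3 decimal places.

0.743

e^(−λ·4.58) = 0.43 ⇒ λ = −ln(0.43)/4.58 = 0.184273.
P(X > 1.61) = e^(−0.184273·1.61) = e^(−0.29668) ≈ 0.743.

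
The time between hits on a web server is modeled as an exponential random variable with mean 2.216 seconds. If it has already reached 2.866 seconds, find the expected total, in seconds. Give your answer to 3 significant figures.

5.08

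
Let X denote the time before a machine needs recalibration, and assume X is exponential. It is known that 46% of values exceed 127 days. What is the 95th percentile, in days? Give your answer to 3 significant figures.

490

e^(−λ·127) = 0.46 ⇒ λ = −ln(0.46)/127 = 0.0061144.
95th percentile: 1 − e^(−λt) = 0.95, t = −ln(0.05)/λ = 489.947 days.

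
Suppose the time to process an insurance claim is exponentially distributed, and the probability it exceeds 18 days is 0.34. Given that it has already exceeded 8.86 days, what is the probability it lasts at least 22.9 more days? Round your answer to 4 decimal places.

0.2535

From e^(−λ·18) = 0.34, λ = −ln(0.34)/18 = 0.0599339.
Memoryless: P(X > 8.86+22.9 | X > 8.86) = P(X > 22.9) = e^(−0.0599339·22.9) ≈ 0.2535.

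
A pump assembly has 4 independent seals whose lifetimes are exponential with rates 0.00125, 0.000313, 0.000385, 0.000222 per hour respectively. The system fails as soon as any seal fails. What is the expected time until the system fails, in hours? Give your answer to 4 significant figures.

460.8

The time to first failure is exponential with rate Σλ = 0.00125 + 0.000313 + 0.000385 + 0.000222 = 0.00217.
E[min] = 1/Σλ = 1/0.00217 = 460.829 hours.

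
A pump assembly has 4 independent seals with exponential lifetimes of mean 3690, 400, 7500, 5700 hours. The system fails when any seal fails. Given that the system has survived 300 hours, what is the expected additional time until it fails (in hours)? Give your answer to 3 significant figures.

325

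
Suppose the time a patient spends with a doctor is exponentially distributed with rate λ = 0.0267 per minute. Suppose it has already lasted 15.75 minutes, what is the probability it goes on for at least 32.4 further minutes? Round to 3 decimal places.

0.421

P(X > s+t | X > s) = e^(−λ(s+t))/e^(−λs) = e^(−λt), independent of s = 15.75.
P(X > 32.4) = e^(−0.86508) ≈ 0.421.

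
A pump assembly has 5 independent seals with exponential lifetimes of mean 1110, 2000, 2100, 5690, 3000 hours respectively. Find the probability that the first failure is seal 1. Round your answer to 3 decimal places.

0.378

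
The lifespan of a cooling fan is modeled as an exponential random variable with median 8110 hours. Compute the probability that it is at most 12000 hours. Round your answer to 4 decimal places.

For an exponential, median = ln(2)/λ, so λ = ln 2 / 8110 = 0.0000854682 per hour.
P(X ≤ 12000) = 1 − e^(−λ·12000) = 1 − e^(−1.0256) ≈ 0.6414.

0.6414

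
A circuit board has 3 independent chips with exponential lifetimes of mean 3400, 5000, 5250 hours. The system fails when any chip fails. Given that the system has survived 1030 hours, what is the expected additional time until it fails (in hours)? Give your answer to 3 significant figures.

First-failure rate Σλ = 1/3400 + 1/5000 + 1/5250 = 0.000684594.
By memorylessness the expected residual is 1/Σλ = 1460.72 hours, regardless of the 1030 already elapsed.

1460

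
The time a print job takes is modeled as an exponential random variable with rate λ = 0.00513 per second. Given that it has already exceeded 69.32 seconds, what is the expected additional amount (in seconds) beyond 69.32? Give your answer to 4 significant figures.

194.9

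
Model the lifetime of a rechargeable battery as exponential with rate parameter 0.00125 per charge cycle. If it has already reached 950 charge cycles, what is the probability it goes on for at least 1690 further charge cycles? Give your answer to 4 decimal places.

0.1209

By the memoryless property, P(X > 950+1690 | X > 950) = P(X > 1690).
P(X > 1690) = e^(−2.1125) ≈ 0.1209.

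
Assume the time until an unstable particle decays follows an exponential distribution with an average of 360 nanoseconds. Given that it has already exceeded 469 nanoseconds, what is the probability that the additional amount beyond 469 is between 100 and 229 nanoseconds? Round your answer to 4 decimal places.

The rate is λ = 1/360 = 0.00277778 per nanosecond.
Memoryless: the residual past 469 is again Exp(λ).
P(100 < residual < 229) = e^(−λ·100) − e^(−λ·229) = 0.75747 − 0.52935 ≈ 0.2281.

0.2281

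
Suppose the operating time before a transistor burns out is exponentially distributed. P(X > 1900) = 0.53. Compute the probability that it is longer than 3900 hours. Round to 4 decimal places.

e^(−λ·1900) = 0.53 ⇒ λ = −ln(0.53)/1900 = 0.000334146.
P(X > 3900) = e^(−0.000334146·3900) = e^(−1.3032) ≈ 0.2717.

0.2717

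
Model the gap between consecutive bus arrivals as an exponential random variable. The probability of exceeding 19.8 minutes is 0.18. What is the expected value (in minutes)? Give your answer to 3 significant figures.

e^(−λ·19.8) = 0.18 ⇒ λ = −ln(0.18)/19.8 = 0.086606.
Mean = 1/λ = 11.5465 minutes.

11.5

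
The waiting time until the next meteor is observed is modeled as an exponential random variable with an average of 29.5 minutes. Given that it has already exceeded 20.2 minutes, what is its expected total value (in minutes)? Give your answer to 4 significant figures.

49.70

The rate is λ = 1/29.5 = 0.0338983 per minute.
By memorylessness, E[X | X > 20.2] = 20.2 + 1/λ = 20.2 + 29.5 = 49.7 minutes.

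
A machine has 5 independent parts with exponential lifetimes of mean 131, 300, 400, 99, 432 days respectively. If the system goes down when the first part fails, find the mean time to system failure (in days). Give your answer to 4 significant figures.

The first failure time is exponential with rate Σλ_i = 1/131 + 1/300 + 1/400 + 1/99 + 1/432 = 0.0258827 per day.
E[min] = 1/Σλ = 1/0.0258827 = 38.6358 days.

38.64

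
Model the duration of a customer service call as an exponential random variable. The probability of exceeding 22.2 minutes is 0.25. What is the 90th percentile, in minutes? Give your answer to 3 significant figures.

e^(−λ·22.2) = 0.25 ⇒ λ = −ln(0.25)/22.2 = 0.0624457.
90th percentile: 1 − e^(−λt) = 0.9, t = −ln(0.1)/λ = 36.8734 minutes.

36.9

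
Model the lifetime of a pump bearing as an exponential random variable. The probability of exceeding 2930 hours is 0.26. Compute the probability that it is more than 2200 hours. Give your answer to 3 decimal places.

0.364

e^(−λ·2930) = 0.26 ⇒ λ = −ln(0.26)/2930 = 0.000459752.
P(X > 2200) = e^(−0.000459752·2200) = e^(−1.0115) ≈ 0.364.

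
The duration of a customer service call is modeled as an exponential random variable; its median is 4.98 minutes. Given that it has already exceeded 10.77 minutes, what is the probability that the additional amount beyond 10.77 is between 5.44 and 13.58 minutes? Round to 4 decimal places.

For an exponential, median = ln(2)/λ, so λ = ln 2 / 4.98 = 0.139186 per minute.
Memoryless: the residual past 10.77 is again Exp(λ).
P(5.44 < residual < 13.58) = e^(−λ·5.44) − e^(−λ·13.58) = 0.46899 − 0.15105 ≈ 0.3179.

0.3179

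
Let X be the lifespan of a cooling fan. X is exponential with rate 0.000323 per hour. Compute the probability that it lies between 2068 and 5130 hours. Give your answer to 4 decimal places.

0.3220

P(2068 < X < 5130) = e^(−λ·2068) − e^(−λ·5130) = 0.51275 − 0.19071 ≈ 0.3220.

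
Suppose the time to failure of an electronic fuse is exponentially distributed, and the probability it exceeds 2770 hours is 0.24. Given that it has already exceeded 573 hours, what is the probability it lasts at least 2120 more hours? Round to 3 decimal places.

From e^(−λ·2770) = 0.24, λ = −ln(0.24)/2770 = 0.000515204.
Memoryless: P(X > 573+2120 | X > 573) = P(X > 2120) = e^(−0.000515204·2120) ≈ 0.335.

0.335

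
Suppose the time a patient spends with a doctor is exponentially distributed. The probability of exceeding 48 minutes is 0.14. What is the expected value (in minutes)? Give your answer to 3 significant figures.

24.4

e^(−λ·48) = 0.14 ⇒ λ = −ln(0.14)/48 = 0.0409607.
Mean = 1/λ = 24.4137 minutes.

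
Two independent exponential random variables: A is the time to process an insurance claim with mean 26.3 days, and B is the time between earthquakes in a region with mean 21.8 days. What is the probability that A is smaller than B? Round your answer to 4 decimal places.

0.4532

λ_1 = 1/26.3 = 0.0380228, λ_2 = 1/21.8 = 0.0458716.
For independent exponentials, P(A < B) = λ_1/(λ_1+λ_2) = 0.0380228/0.0838944 ≈ 0.4532.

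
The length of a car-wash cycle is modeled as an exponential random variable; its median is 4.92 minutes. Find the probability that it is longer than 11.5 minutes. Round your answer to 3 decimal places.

0.198

For an exponential, median = ln(2)/λ, so λ = ln 2 / 4.92 = 0.140884 per minute.
P(X > 11.5) = e^(−λ·11.5) = e^(−1.6202) ≈ 0.198.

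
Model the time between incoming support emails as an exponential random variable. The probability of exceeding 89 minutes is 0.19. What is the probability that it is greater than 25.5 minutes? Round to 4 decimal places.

e^(−λ·89) = 0.19 ⇒ λ = −ln(0.19)/89 = 0.0186599.
P(X > 25.5) = e^(−0.0186599·25.5) = e^(−0.47583) ≈ 0.6214.

0.6214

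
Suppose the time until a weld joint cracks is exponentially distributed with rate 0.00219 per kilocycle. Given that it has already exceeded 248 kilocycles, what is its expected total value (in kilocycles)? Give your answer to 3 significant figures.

By memorylessness, E[X | X > 248] = 248 + 1/λ = 248 + 456.621 = 704.621 kilocycles.

705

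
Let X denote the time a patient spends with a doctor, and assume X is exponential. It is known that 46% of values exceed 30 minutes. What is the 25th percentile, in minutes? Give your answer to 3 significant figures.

11.1

e^(−λ·30) = 0.46 ⇒ λ = −ln(0.46)/30 = 0.0258843.
25th percentile: 1 − e^(−λt) = 0.25, t = −ln(0.75)/λ = 11.1142 minutes.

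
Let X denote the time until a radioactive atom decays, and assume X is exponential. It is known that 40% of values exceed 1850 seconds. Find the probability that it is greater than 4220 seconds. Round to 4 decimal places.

0.1237

e^(−λ·1850) = 0.40 ⇒ λ = −ln(0.40)/1850 = 0.000495292.
P(X > 4220) = e^(−0.000495292·4220) = e^(−2.0901) ≈ 0.1237.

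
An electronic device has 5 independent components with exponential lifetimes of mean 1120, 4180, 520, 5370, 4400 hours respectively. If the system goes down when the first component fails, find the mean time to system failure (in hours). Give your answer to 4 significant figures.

288.3

The first failure time is exponential with rate Σλ_i = 1/1120 + 1/4180 + 1/520 + 1/5370 + 1/4400 = 0.00346866 per hour.
E[min] = 1/Σλ = 1/0.00346866 = 288.296 hours.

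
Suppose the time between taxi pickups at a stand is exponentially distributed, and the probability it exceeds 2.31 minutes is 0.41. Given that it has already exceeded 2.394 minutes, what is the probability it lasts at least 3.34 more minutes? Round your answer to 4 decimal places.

0.2755

From e^(−λ·2.31) = 0.41, λ = −ln(0.41)/2.31 = 0.385973.
Memoryless: P(X > 2.394+3.34 | X > 2.394) = P(X > 3.34) = e^(−0.385973·3.34) ≈ 0.2755.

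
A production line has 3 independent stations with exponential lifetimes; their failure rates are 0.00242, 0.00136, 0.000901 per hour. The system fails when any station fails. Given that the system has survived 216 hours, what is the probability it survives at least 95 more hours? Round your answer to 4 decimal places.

0.6410

Time to first failure ~ Exp(Σλ) with Σλ = 0.004681.
By memorylessness, P(T > 216+95 | T > 216) = P(T > 95) = e^(−0.004681·95) ≈ 0.6410.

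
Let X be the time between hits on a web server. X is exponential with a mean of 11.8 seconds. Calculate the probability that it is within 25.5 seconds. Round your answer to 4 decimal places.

0.8848

The rate is λ = 1/11.8 = 0.0847458 per second.
P(X ≤ 25.5) = 1 − e^(−λ·25.5) = 1 − e^(−2.161) ≈ 0.8848.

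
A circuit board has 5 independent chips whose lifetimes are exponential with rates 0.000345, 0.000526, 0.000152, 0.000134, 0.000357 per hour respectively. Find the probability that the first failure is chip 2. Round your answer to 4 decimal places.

The time to first failure is exponential with rate Σλ = 0.000345 + 0.000526 + 0.000152 + 0.000134 + 0.000357 = 0.001514.
P(chip 2 first) = λ_2/Σλ = 0.000526/0.001514 ≈ 0.3474.

0.3474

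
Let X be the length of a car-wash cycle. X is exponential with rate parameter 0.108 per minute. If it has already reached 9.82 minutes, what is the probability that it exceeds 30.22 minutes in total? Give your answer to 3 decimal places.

By the memoryless property, P(X > 9.82+20.4 | X > 9.82) = P(X > 20.4).
P(X > 20.4) = e^(−2.2032) ≈ 0.110.

0.110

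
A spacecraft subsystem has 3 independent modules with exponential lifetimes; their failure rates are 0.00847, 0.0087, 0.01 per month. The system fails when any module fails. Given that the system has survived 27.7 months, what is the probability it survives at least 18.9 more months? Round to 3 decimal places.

Time to first failure ~ Exp(Σλ) with Σλ = 0.02717.
By memorylessness, P(T > 27.7+18.9 | T > 27.7) = P(T > 18.9) = e^(−0.02717·18.9) ≈ 0.598.

0.598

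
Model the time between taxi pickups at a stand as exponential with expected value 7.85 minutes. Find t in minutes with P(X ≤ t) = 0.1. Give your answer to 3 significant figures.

The rate is λ = 1/7.85 = 0.127389 per minute.
Set 1 − e^(−λt) = 0.1, so t = −ln(0.9)/λ = 0.10536/0.127389 ≈ 0.82708 minutes.

0.827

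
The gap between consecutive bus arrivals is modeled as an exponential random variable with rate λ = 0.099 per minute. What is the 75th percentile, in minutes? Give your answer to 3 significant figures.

Set 1 − e^(−λt) = 0.75, so t = −ln(0.25)/λ = 1.3863/0.099 ≈ 14.003 minutes.

14.0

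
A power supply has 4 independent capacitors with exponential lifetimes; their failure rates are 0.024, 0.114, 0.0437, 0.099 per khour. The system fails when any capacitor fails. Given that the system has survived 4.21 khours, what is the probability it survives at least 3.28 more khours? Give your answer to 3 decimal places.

Time to first failure ~ Exp(Σλ) with Σλ = 0.2807.
By memorylessness, P(T > 4.21+3.28 | T > 4.21) = P(T > 3.28) = e^(−0.2807·3.28) ≈ 0.398.

0.398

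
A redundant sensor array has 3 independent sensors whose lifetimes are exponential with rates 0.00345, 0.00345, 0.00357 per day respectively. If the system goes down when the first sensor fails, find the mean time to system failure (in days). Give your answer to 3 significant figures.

95.5

The time to first failure is exponential with rate Σλ = 0.00345 + 0.00345 + 0.00357 = 0.01047.
E[min] = 1/Σλ = 1/0.01047 = 95.511 days.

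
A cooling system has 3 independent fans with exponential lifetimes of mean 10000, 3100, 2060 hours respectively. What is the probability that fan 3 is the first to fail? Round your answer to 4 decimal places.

Rates: λ_i = 1/mean_i → 0.0001, 0.000322581, 0.000485437; Σλ = 0.000908018.
P(fan 3 first) = λ_3/Σλ = 0.000485437/0.000908018 ≈ 0.5346.

0.5346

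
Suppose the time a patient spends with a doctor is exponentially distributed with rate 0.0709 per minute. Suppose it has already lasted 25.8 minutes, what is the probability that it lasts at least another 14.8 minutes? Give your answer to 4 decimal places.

P(X > s+t | X > s) = e^(−λ(s+t))/e^(−λs) = e^(−λt), independent of s = 25.8.
P(X > 14.8) = e^(−1.0493) ≈ 0.3502.

0.3502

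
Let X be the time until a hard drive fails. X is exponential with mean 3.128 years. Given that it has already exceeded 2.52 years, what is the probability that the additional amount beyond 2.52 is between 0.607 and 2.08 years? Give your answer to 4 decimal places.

0.3093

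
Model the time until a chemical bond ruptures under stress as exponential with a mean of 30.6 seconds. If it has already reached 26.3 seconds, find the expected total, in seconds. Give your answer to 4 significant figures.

56.90

The rate is λ = 1/30.6 = 0.0326797 per second.
By memorylessness, E[X | X > 26.3] = 26.3 + 1/λ = 26.3 + 30.6 = 56.9 seconds.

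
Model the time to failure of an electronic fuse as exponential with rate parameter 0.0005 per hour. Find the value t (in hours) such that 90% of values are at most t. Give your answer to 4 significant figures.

4605

Set 1 − e^(−λt) = 0.9, so t = −ln(0.1)/λ = 2.3026/0.0005 ≈ 4605.17 hours.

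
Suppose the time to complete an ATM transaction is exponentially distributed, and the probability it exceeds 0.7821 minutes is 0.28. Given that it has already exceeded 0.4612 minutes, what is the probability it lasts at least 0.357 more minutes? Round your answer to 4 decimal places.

From e^(−λ·0.7821) = 0.28, λ = −ln(0.28)/0.7821 = 1.62763.
Memoryless: P(X > 0.4612+0.357 | X > 0.4612) = P(X > 0.357) = e^(−1.62763·0.357) ≈ 0.5593.

0.5593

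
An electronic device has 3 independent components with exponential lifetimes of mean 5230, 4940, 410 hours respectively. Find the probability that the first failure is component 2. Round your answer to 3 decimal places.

Rates: λ_i = 1/mean_i → 0.000191205, 0.000202429, 0.00243902; Σλ = 0.00283266.
P(component 2 first) = λ_2/Σλ = 0.000202429/0.00283266 ≈ 0.071.

0.071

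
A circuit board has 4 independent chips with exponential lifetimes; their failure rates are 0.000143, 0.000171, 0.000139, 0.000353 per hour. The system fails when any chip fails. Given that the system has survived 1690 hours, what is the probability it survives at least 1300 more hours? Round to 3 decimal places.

0.351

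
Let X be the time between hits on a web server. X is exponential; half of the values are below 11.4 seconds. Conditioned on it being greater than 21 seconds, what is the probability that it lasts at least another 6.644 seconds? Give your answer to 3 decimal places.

For an exponential, median = ln(2)/λ, so λ = ln 2 / 11.4 = 0.0608024 per second.
By the memoryless property, P(X > 21+6.644 | X > 21) = P(X > 6.644).
P(X > 6.644) = e^(−0.40397) ≈ 0.668.

0.668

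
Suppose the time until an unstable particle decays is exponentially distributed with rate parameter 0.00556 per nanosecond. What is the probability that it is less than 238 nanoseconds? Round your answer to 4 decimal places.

0.7337

P(X ≤ 238) = 1 − e^(−λ·238) = 1 − e^(−1.3233) ≈ 0.7337.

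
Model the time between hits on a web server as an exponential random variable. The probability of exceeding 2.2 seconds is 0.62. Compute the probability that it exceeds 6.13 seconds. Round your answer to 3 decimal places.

e^(−λ·2.2) = 0.62 ⇒ λ = −ln(0.62)/2.2 = 0.217289.
P(X > 6.13) = e^(−0.217289·6.13) = e^(−1.332) ≈ 0.264.

0.264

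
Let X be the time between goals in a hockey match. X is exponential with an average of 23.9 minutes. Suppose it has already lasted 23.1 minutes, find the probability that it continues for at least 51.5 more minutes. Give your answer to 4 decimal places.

The rate is λ = 1/23.9 = 0.041841 per minute.
By the memoryless property, P(X > 23.1+51.5 | X > 23.1) = P(X > 51.5).
P(X > 51.5) = e^(−2.1548) ≈ 0.1159.

0.1159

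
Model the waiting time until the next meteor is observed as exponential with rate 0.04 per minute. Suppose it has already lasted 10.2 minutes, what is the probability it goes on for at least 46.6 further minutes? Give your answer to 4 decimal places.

0.1551

P(X > s+t | X > s) = e^(−λ(s+t))/e^(−λs) = e^(−λt), independent of s = 10.2.
P(X > 46.6) = e^(−1.864) ≈ 0.1551.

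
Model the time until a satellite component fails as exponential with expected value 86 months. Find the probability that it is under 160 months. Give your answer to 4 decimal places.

The rate is λ = 1/86 = 0.0116279 per month.
P(X ≤ 160) = 1 − e^(−λ·160) = 1 − e^(−1.8605) ≈ 0.8444.

0.8444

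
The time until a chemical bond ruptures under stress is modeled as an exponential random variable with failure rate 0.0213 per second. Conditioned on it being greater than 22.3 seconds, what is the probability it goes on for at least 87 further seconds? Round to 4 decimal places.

P(X > s+t | X > s) = e^(−λ(s+t))/e^(−λs) = e^(−λt), independent of s = 22.3.
P(X > 87) = e^(−1.8531) ≈ 0.1568.

0.1568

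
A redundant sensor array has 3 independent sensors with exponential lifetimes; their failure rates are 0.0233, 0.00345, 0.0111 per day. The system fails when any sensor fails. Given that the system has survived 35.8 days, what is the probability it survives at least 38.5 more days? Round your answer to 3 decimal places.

0.233

Time to first failure ~ Exp(Σλ) with Σλ = 0.03785.
By memorylessness, P(T > 35.8+38.5 | T > 35.8) = P(T > 38.5) = e^(−0.03785·38.5) ≈ 0.233.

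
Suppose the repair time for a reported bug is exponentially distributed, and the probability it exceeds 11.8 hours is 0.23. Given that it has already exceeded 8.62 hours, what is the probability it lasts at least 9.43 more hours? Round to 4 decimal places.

0.3090

From e^(−λ·11.8) = 0.23, λ = −ln(0.23)/11.8 = 0.124549.
Memoryless: P(X > 8.62+9.43 | X > 8.62) = P(X > 9.43) = e^(−0.124549·9.43) ≈ 0.3090.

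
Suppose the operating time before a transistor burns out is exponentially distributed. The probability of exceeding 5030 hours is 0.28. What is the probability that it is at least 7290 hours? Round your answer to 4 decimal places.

e^(−λ·5030) = 0.28 ⇒ λ = −ln(0.28)/5030 = 0.000253075.
P(X > 7290) = e^(−0.000253075·7290) = e^(−1.8449) ≈ 0.1580.

0.1580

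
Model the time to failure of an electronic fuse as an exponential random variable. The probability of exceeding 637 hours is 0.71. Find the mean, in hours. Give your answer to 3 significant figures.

e^(−λ·637) = 0.71 ⇒ λ = −ln(0.71)/637 = 0.000537661.
Mean = 1/λ = 1859.91 hours.

1860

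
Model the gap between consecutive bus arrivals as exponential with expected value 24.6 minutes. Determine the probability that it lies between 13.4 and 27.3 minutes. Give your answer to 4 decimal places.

0.2504

The rate is λ = 1/24.6 = 0.0406504 per minute.
P(13.4 < X < 27.3) = e^(−λ·13.4) − e^(−λ·27.3) = 0.58001 − 0.32964 ≈ 0.2504.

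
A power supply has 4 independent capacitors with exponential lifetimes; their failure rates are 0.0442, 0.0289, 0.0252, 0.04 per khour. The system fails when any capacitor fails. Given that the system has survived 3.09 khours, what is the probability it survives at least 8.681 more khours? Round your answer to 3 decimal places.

0.301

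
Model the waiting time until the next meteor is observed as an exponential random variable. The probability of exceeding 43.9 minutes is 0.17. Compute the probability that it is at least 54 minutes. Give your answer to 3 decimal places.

0.113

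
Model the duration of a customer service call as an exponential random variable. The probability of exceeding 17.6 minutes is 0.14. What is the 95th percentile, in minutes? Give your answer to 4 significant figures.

e^(−λ·17.6) = 0.14 ⇒ λ = −ln(0.14)/17.6 = 0.111711.
95th percentile: 1 − e^(−λt) = 0.95, t = −ln(0.05)/λ = 26.8168 minutes.

26.82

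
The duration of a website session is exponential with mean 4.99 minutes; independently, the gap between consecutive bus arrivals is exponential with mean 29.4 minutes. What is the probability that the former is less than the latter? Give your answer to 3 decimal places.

0.855

λ_1 = 1/4.99 = 0.200401, λ_2 = 1/29.4 = 0.0340136.
For independent exponentials, P(the former < the latter) = λ_1/(λ_1+λ_2) = 0.200401/0.234414 ≈ 0.855.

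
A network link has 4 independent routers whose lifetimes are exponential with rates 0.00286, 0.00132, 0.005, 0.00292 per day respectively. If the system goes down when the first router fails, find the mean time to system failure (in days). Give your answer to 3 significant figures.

The time to first failure is exponential with rate Σλ = 0.00286 + 0.00132 + 0.005 + 0.00292 = 0.0121.
E[min] = 1/Σλ = 1/0.0121 = 82.6446 days.

82.6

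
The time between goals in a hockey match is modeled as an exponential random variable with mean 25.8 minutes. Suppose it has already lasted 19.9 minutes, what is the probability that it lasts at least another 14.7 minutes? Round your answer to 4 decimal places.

The rate is λ = 1/25.8 = 0.0387597 per minute.
The exponential is memoryless, so the remaining time is again Exp(λ): the condition X > 19.9 is irrelevant.
P(X > 14.7) = e^(−0.56977) ≈ 0.5657.

0.5657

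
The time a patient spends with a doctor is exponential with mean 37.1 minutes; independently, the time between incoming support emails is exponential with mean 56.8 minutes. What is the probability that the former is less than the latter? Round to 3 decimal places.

0.605

λ_1 = 1/37.1 = 0.0269542, λ_2 = 1/56.8 = 0.0176056.
For independent exponentials, P(the former < the latter) = λ_1/(λ_1+λ_2) = 0.0269542/0.0445598 ≈ 0.605.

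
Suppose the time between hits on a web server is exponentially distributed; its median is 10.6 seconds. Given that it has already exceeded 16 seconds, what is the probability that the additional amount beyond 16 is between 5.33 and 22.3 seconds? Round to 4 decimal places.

0.4731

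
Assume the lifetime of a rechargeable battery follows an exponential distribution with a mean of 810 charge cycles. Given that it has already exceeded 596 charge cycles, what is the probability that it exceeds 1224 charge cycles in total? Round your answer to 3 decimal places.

0.461

The rate is λ = 1/810 = 0.00123457 per charge cycle.
The exponential is memoryless, so the remaining time is again Exp(λ): the condition X > 596 is irrelevant.
P(X > 628) = e^(−0.77531) ≈ 0.461.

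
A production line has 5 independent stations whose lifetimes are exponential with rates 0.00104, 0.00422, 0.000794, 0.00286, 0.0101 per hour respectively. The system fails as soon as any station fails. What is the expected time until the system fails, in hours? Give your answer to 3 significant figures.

52.6

The time to first failure is exponential with rate Σλ = 0.00104 + 0.00422 + 0.000794 + 0.00286 + 0.0101 = 0.019014.
E[min] = 1/Σλ = 1/0.019014 = 52.5928 hours.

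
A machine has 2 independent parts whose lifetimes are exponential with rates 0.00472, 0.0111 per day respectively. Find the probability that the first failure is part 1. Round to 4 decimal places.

0.2984

The time to first failure is exponential with rate Σλ = 0.00472 + 0.0111 = 0.01582.
P(part 1 first) = λ_1/Σλ = 0.00472/0.01582 ≈ 0.2984.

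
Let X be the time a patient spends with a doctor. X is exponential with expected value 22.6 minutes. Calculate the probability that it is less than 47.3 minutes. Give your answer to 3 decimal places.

The rate is λ = 1/22.6 = 0.0442478 per minute.
P(X ≤ 47.3) = 1 − e^(−λ·47.3) = 1 − e^(−2.0929) ≈ 0.877.

0.877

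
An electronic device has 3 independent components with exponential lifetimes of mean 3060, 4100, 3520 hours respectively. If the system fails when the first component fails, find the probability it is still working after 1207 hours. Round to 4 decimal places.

0.3564

The first failure time is exponential with rate Σλ_i = 1/3060 + 1/4100 + 1/3520 = 0.000854791 per hour.
P(min > 1207) = e^(−0.000854791·1207) = e^(−1.0317) ≈ 0.3564.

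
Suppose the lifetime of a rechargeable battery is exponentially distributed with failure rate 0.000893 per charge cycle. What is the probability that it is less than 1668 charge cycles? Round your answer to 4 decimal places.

0.7745

P(X ≤ 1668) = 1 − e^(−λ·1668) = 1 − e^(−1.4895) ≈ 0.7745.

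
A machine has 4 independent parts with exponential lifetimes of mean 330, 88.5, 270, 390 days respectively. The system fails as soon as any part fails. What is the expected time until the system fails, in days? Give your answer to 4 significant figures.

The first failure time is exponential with rate Σλ_i = 1/330 + 1/88.5 + 1/270 + 1/390 = 0.0205975 per day.
E[min] = 1/Σλ = 1/0.0205975 = 48.5495 days.

48.55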